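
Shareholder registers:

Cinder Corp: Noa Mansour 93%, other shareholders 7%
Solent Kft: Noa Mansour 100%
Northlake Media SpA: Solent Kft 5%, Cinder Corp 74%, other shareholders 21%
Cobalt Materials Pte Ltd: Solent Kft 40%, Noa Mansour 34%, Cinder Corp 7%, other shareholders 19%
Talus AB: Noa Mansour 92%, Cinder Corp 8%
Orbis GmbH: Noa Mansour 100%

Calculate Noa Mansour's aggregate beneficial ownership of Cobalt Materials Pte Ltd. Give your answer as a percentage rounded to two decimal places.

Noa reaches Cobalt along 3 paths.
Via Solent: 100% × 40% = 40%.
Direct stake: 34% = 34%.
Via Cinder: 93% × 7% = 6.51%.
Total: 40% + 34% + 6.51% = 80.51%.

80.51%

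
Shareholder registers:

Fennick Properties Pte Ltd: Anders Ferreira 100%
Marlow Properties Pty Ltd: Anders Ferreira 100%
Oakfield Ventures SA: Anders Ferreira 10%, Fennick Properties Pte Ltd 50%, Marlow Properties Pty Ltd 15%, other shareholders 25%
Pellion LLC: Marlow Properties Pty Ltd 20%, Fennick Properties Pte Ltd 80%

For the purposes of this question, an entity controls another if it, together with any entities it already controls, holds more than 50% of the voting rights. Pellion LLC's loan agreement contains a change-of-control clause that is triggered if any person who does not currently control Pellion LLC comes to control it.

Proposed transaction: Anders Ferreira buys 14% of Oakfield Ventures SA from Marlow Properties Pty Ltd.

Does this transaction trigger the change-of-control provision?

The purchase adds only to Anders's holdings (Marlow's stake shrinks), so Anders is the only person who could newly come to control Pellion.
Anders holds 100% of Marlow, so Anders controls Marlow.
Anders holds 100% of Fennick, so Anders controls Fennick.
Marlow and Fennick together hold 20% + 80% = 100% of Pellion, so Anders controls Pellion.
So Anders already controls Pellion before the transaction.
After the purchase, Anders's direct stake in Oakfield rises to 10% + 14% = 24%, and Marlow's stake falls to 1%.
Anders controlled Pellion already, so this is not a new person acquiring control; every other person's position is unchanged or reduced.
No new person acquires control, so the clause is not triggered.

No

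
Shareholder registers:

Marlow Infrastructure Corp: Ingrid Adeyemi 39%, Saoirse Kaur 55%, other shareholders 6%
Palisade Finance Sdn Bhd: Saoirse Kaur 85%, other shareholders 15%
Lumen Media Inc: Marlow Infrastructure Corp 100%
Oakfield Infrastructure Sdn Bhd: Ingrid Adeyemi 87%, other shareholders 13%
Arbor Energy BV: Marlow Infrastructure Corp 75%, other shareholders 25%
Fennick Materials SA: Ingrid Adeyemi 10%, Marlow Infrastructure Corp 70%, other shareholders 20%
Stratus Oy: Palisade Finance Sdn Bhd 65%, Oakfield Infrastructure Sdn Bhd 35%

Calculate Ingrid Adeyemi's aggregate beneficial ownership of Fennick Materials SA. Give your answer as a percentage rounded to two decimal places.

Ingrid reaches Fennick along 2 paths.
Direct stake: 10% = 10%.
Via Marlow: 39% × 70% = 27.3%.
Total: 10% + 27.3% = 37.3%.
Rounded: 37.30%.

37.30%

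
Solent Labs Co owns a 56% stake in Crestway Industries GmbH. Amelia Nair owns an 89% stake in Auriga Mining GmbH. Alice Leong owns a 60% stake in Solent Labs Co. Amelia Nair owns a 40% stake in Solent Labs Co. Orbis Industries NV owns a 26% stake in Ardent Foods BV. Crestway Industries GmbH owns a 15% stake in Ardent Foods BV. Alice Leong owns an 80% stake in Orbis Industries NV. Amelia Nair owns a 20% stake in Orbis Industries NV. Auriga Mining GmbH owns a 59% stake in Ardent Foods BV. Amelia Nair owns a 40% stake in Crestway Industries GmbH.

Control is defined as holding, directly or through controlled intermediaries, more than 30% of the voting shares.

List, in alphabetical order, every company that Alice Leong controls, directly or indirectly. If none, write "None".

Ardent Foods BV, Crestway Industries GmbH, Orbis Industries NV, Solent Labs Co

Alice holds 60% of Solent, so Alice controls Solent.
Solent holds 56% of Crestway, so Alice controls Crestway.
Alice holds 80% of Orbis, so Alice controls Orbis.
Crestway and Orbis together hold 15% + 26% = 41% of Ardent, so Alice controls Ardent.
No other company's threshold is met.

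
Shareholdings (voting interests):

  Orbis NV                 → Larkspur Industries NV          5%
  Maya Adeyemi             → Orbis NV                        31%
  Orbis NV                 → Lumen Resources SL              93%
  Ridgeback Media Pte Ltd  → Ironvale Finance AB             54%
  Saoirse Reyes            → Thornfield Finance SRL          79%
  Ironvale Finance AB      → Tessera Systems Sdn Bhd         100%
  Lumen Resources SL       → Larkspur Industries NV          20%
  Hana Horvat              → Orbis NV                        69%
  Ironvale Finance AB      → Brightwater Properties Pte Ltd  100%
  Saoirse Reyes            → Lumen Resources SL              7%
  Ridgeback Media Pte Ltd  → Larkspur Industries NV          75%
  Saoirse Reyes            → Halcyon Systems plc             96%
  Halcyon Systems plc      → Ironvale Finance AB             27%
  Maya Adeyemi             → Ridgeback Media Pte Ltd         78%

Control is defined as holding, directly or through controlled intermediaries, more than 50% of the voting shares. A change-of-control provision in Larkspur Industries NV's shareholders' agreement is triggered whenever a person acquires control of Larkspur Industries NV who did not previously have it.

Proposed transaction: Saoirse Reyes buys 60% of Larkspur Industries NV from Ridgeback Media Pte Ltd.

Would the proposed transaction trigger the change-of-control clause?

The purchase adds only to Saoirse's holdings (Ridgeback's stake shrinks), so Saoirse is the only person who could newly come to control Larkspur.
Saoirse holds 96% of Halcyon, so Saoirse controls Halcyon.
Saoirse holds 79% of Thornfield, so Saoirse controls Thornfield.
Neither Saoirse nor any entity Saoirse controls holds any voting interest in Larkspur.
So before the transaction, Saoirse does not control Larkspur.
After the purchase, Saoirse holds 60% of Larkspur directly, and Ridgeback's stake falls to 15%.
Saoirse holds 60% of Larkspur, so Saoirse controls Larkspur.
Saoirse did not control Larkspur before and does after, so the clause is triggered.

Yes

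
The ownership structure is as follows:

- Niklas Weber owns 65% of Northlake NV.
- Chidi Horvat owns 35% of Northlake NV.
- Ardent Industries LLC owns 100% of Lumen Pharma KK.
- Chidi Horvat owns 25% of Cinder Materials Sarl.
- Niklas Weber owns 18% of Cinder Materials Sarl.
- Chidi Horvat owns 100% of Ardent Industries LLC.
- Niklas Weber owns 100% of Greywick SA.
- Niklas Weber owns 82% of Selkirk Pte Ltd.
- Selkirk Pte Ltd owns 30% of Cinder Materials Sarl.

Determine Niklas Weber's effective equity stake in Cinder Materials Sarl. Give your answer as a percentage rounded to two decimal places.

Niklas reaches Cinder along 2 paths.
Direct stake: 18% = 18%.
Via Selkirk: 82% × 30% = 24.6%.
Total: 18% + 24.6% = 42.6%.
Rounded: 42.60%.

42.60%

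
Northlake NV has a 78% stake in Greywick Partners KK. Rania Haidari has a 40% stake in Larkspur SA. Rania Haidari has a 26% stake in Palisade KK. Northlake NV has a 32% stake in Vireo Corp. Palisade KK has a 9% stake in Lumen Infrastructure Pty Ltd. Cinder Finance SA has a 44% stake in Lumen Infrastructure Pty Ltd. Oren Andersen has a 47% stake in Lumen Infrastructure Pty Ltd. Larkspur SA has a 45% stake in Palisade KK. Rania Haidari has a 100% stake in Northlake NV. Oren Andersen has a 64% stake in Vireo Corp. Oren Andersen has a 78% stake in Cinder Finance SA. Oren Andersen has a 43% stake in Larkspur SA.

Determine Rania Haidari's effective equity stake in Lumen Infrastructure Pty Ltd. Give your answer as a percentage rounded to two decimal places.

3.96%

Rania reaches Lumen along 2 paths.
Via Palisade: 26% × 9% = 2.34%.
Via Larkspur → Palisade: 40% × 45% × 9% = 1.62%.
Total: 2.34% + 1.62% = 3.96%.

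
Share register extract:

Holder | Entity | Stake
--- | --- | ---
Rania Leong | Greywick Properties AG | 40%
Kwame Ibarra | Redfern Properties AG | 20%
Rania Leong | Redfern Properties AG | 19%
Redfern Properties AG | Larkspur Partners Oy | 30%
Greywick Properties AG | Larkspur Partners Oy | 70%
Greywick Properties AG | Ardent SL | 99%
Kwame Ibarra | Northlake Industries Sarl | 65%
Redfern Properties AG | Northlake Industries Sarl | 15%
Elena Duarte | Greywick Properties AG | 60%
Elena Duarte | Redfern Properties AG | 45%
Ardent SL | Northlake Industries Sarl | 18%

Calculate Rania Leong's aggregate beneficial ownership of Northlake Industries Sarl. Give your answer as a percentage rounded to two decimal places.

Rania reaches Northlake along 2 paths.
Via Greywick → Ardent: 40% × 99% × 18% = 7.128%.
Via Redfern: 19% × 15% = 2.85%.
Total: 7.128% + 2.85% = 9.978%.
Rounded: 9.98%.

9.98%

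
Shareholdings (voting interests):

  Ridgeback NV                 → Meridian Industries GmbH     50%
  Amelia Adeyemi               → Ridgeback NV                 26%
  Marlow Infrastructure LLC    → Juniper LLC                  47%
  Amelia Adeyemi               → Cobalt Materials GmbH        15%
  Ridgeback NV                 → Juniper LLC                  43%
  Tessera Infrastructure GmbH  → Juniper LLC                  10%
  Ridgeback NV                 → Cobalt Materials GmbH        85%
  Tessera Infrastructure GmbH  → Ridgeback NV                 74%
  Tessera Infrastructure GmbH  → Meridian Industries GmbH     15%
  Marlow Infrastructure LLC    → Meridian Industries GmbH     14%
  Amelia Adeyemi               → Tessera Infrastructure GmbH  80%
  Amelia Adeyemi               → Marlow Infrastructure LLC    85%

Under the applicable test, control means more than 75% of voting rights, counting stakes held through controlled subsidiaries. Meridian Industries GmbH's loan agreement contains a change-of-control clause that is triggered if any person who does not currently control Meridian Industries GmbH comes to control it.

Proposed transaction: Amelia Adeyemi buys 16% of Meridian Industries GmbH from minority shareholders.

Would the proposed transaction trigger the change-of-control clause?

The purchase changes only Amelia's holdings, so Amelia is the only person who could newly come to control Meridian.
Amelia holds 80% of Tessera, so Amelia controls Tessera.
Tessera and Amelia together hold 74% + 26% = 100% of Ridgeback, so Amelia controls Ridgeback.
Amelia holds 85% of Marlow, so Amelia controls Marlow.
Ridgeback and Marlow and Tessera together hold 50% + 14% + 15% = 79% of Meridian, so Amelia controls Meridian.
So Amelia already controls Meridian before the transaction.
After the purchase, Amelia holds 16% of Meridian directly.
Amelia controlled Meridian already, so this is not a new person acquiring control; every other person's position is unchanged or reduced.
No new person acquires control, so the clause is not triggered.

No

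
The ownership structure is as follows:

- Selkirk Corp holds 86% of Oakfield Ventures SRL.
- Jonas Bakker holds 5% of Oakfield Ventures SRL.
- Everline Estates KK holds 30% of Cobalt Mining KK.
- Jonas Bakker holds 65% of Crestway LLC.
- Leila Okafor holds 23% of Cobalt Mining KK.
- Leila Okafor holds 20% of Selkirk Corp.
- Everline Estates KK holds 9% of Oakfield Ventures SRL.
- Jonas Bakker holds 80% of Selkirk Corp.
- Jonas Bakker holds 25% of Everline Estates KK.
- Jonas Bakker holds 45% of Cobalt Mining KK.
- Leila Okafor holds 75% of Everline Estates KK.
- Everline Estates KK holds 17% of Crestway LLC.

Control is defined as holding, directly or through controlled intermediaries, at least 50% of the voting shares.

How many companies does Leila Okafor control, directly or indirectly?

Leila holds 75% of Everline, so Leila controls Everline.
Leila and Everline together hold 23% + 30% = 53% of Cobalt, so Leila controls Cobalt.
No other company's threshold is met.
Leila controls 2 companies.

2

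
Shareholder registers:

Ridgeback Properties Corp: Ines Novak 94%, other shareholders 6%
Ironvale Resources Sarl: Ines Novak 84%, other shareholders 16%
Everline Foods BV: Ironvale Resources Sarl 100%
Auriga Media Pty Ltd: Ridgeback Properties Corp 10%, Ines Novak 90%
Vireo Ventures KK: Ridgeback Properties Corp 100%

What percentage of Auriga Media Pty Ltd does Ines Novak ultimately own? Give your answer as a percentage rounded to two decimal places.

Ines reaches Auriga along 2 paths.
Via Ridgeback: 94% × 10% = 9.4%.
Direct stake: 90% = 90%.
Total: 9.4% + 90% = 99.4%.
Rounded: 99.40%.

99.40%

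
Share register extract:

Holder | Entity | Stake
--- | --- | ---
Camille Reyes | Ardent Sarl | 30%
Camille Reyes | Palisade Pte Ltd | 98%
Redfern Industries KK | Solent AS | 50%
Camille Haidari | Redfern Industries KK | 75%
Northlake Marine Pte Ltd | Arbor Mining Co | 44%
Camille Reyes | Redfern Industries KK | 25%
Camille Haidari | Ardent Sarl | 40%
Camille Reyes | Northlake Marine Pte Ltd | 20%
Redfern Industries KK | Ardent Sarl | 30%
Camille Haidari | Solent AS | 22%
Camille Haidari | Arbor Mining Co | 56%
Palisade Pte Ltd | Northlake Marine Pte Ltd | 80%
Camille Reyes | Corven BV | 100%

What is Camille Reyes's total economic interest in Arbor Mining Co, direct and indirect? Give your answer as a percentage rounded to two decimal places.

Camille Reyes reaches Arbor along 2 paths.
Via Palisade → Northlake: 98% × 80% × 44% = 34.496%.
Via Northlake: 20% × 44% = 8.8%.
Total: 34.496% + 8.8% = 43.296%.
Rounded: 43.30%.

43.30%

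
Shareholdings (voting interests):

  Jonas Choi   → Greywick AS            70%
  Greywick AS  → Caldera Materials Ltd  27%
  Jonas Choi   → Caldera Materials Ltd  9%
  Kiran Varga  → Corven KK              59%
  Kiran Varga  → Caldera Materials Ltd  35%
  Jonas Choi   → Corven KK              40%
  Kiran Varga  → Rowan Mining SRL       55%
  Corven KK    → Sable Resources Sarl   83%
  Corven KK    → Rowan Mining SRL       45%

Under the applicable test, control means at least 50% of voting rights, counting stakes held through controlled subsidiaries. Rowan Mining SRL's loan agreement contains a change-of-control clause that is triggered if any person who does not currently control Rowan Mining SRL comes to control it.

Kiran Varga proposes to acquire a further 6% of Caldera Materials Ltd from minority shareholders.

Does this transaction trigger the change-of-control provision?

The purchase changes only Kiran's holdings, so Kiran is the only person who could newly come to control Rowan.
Kiran holds 59% of Corven, so Kiran controls Corven.
Corven and Kiran together hold 45% + 55% = 100% of Rowan, so Kiran controls Rowan.
So Kiran already controls Rowan before the transaction.
After the purchase, Kiran's direct stake in Caldera rises to 35% + 6% = 41%.
Kiran controlled Rowan already, so this is not a new person acquiring control; every other person's position is unchanged or reduced.
No new person acquires control, so the clause is not triggered.

No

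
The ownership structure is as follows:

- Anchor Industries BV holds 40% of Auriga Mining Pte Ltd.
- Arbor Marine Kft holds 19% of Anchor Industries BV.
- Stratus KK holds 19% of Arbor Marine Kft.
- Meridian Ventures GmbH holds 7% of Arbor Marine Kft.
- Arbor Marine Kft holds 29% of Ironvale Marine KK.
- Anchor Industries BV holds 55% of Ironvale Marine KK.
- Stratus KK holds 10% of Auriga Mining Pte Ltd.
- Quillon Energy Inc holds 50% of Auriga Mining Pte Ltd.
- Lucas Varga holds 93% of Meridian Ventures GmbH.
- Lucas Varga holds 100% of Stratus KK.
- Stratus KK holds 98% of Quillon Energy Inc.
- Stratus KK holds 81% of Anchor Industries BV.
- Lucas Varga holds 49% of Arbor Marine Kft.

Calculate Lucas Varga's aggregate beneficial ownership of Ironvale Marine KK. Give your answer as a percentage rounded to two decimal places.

Lucas reaches Ironvale along 7 paths.
Via Stratus → Arbor: 100% × 19% × 29% = 5.51%.
Via Meridian → Arbor: 93% × 7% × 29% = 1.8879%.
Via Arbor: 49% × 29% = 14.21%.
Via Stratus → Arbor → Anchor: 100% × 19% × 19% × 55% = 1.9855%.
Via Meridian → Arbor → Anchor: 93% × 7% × 19% × 55% = 0.680295%.
Via Arbor → Anchor: 49% × 19% × 55% = 5.1205%.
Via Stratus → Anchor: 100% × 81% × 55% = 44.55%.
Total: 5.51% + 1.8879% + 14.21% + 1.9855% + 0.680295% + 5.1205% + 44.55% = 73.944195%.
Rounded: 73.94%.

73.94%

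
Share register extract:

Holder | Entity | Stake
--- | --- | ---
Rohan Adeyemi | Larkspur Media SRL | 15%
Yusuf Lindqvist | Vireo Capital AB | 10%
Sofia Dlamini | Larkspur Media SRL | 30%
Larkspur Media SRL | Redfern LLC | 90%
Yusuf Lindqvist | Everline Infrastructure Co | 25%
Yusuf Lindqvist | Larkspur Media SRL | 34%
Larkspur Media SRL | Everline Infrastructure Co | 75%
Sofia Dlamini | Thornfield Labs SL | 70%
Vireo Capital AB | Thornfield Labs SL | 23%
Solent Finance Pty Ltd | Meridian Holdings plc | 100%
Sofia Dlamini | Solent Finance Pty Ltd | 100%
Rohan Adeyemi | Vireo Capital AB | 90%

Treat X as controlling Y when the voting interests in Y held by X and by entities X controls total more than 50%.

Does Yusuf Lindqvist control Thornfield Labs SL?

No

Yusuf's largest direct stake is 34% in Larkspur, which does not meet the threshold, so Yusuf controls no company.
Neither Yusuf nor any entity Yusuf controls holds any voting interest in Thornfield.
So Yusuf does not control Thornfield.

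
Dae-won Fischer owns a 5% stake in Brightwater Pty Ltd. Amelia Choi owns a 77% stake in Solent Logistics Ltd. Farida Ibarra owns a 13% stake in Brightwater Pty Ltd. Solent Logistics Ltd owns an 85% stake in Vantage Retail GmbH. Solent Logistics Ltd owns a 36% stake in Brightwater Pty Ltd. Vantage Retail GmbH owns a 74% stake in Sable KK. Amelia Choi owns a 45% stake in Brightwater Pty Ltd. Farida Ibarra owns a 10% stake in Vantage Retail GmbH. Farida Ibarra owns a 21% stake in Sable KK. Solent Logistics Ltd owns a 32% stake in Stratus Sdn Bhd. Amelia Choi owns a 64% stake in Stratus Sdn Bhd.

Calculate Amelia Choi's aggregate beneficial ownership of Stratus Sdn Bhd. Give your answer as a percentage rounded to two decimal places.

88.64%

Amelia reaches Stratus along 2 paths.
Direct stake: 64% = 64%.
Via Solent: 77% × 32% = 24.64%.
Total: 64% + 24.64% = 88.64%.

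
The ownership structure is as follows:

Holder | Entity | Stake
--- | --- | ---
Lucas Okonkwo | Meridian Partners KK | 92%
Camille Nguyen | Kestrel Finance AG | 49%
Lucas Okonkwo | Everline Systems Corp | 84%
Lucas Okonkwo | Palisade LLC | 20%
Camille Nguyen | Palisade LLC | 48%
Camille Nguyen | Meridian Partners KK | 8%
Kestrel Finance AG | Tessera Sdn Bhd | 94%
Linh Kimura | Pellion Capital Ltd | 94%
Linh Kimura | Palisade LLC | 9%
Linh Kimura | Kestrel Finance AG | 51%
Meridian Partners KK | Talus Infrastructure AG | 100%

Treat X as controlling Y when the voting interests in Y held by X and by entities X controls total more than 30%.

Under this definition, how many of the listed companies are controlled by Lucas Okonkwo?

Lucas holds 92% of Meridian, so Lucas controls Meridian.
Lucas holds 84% of Everline, so Lucas controls Everline.
Meridian holds 100% of Talus, so Lucas controls Talus.
No other company's threshold is met.
Lucas controls 3 companies.

3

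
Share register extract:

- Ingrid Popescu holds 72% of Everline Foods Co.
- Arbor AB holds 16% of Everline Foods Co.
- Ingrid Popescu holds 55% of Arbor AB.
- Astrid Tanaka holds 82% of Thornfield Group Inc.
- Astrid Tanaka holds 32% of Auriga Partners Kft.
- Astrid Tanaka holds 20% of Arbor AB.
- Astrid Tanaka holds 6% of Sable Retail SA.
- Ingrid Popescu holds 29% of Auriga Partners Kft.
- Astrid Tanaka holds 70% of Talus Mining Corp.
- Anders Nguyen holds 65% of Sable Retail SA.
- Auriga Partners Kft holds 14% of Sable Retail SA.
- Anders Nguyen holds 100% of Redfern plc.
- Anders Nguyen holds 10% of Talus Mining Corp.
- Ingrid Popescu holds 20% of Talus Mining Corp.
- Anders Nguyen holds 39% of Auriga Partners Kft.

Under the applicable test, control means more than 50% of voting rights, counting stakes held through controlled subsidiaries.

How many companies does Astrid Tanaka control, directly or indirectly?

2

Astrid holds 70% of Talus, so Astrid controls Talus.
Astrid holds 82% of Thornfield, so Astrid controls Thornfield.
No other company's threshold is met.
Astrid controls 2 companies.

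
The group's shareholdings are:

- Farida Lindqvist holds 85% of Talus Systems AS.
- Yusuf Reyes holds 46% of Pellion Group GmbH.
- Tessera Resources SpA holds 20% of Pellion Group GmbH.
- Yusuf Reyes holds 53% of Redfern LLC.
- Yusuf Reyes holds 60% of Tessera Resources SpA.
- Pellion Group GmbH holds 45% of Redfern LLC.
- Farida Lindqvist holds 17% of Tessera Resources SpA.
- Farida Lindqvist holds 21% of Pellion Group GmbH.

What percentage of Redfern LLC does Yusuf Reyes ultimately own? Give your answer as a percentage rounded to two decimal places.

Yusuf reaches Redfern along 3 paths.
Via Pellion: 46% × 45% = 20.7%.
Via Tessera → Pellion: 60% × 20% × 45% = 5.4%.
Direct stake: 53% = 53%.
Total: 20.7% + 5.4% + 53% = 79.1%.
Rounded: 79.10%.

79.10%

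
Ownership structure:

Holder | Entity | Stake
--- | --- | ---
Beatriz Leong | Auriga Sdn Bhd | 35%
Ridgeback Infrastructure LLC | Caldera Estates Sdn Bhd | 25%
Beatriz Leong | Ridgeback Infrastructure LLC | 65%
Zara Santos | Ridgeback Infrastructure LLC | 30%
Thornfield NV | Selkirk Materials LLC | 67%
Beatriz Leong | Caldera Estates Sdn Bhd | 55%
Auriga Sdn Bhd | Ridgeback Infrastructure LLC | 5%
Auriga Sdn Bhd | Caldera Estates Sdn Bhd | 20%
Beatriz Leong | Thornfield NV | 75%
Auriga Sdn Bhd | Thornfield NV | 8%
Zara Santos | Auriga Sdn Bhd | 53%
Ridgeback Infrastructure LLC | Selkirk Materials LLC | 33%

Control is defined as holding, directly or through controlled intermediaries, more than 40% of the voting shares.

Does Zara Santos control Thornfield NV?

Zara holds 53% of Auriga, so Zara controls Auriga.
In Thornfield, Zara's side holds only 8%, not > 40%.
So Zara does not control Thornfield.

No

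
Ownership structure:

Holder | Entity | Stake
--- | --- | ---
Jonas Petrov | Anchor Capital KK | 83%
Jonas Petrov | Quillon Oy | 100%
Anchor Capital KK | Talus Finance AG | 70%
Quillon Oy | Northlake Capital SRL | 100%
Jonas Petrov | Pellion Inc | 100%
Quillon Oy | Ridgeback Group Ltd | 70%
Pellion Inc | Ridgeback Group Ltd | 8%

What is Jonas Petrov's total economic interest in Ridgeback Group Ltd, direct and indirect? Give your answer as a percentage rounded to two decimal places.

78.00%

Jonas reaches Ridgeback along 2 paths.
Via Pellion: 100% × 8% = 8%.
Via Quillon: 100% × 70% = 70%.
Total: 8% + 70% = 78%.
Rounded: 78.00%.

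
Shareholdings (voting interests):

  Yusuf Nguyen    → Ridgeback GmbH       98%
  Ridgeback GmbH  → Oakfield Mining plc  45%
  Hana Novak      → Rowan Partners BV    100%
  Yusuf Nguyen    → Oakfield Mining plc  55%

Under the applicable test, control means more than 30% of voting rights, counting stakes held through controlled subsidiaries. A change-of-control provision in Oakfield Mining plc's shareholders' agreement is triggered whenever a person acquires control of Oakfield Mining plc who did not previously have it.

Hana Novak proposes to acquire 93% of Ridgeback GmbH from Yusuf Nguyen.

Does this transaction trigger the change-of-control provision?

The purchase adds only to Hana's holdings (Yusuf's stake shrinks), so Hana is the only person who could newly come to control Oakfield.
Hana holds 100% of Rowan, so Hana controls Rowan.
Neither Hana nor any entity Hana controls holds any voting interest in Oakfield.
So before the transaction, Hana does not control Oakfield.
After the purchase, Hana holds 93% of Ridgeback directly, and Yusuf's stake falls to 5%.
Hana holds 93% of Ridgeback, so Hana controls Ridgeback.
Ridgeback holds 45% of Oakfield, so Hana controls Oakfield.
Hana did not control Oakfield before and does after, so the clause is triggered.

Yes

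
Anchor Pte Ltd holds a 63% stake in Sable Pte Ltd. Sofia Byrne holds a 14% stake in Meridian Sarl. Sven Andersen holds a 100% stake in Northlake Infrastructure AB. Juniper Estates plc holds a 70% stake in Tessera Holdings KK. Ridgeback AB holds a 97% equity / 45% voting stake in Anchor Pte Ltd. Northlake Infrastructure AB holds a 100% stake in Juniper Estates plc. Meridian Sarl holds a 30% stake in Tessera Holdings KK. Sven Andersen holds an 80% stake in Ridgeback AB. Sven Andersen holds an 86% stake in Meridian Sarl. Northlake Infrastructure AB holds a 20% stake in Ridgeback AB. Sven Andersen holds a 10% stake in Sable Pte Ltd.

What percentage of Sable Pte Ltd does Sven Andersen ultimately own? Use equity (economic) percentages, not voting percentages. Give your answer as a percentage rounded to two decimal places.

Sven reaches Sable along 3 paths.
Direct stake: 10% = 10%.
Via Ridgeback → Anchor: 80% × 97% × 63% = 48.888%.
Via Northlake → Ridgeback → Anchor: 100% × 20% × 97% × 63% = 12.222%.
Total: 10% + 48.888% + 12.222% = 71.11%.

71.11%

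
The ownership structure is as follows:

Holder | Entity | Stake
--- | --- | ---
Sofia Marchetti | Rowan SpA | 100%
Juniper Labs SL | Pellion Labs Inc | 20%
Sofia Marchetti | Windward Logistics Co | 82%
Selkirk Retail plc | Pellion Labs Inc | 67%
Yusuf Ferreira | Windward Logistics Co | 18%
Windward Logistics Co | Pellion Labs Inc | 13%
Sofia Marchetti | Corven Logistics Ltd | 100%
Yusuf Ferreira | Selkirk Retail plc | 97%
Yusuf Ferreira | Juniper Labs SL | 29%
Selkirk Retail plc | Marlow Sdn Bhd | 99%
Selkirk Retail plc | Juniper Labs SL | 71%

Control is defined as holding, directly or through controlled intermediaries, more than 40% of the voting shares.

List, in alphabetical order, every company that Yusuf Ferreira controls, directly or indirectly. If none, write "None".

Yusuf holds 97% of Selkirk, so Yusuf controls Selkirk.
Selkirk and Yusuf together hold 71% + 29% = 100% of Juniper, so Yusuf controls Juniper.
Juniper and Selkirk together hold 20% + 67% = 87% of Pellion, so Yusuf controls Pellion.
Selkirk holds 99% of Marlow, so Yusuf controls Marlow.
No other company's threshold is met.

Juniper Labs SL, Marlow Sdn Bhd, Pellion Labs Inc, Selkirk Retail plc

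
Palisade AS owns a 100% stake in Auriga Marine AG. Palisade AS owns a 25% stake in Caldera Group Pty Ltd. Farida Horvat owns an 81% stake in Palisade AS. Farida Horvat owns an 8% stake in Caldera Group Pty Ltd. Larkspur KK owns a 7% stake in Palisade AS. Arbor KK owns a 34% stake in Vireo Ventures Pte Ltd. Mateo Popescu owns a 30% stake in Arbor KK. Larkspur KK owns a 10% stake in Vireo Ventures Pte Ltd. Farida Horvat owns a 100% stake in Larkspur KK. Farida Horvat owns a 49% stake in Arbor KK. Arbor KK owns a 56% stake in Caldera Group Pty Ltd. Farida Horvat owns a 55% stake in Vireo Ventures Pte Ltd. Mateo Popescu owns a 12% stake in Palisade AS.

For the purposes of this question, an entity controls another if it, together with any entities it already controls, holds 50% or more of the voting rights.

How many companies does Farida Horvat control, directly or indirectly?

Farida holds 100% of Larkspur, so Farida controls Larkspur.
Larkspur and Farida together hold 7% + 81% = 88% of Palisade, so Farida controls Palisade.
Palisade holds 100% of Auriga, so Farida controls Auriga.
Farida and Larkspur together hold 55% + 10% = 65% of Vireo, so Farida controls Vireo.
No other company's threshold is met.
Farida controls 4 companies.

4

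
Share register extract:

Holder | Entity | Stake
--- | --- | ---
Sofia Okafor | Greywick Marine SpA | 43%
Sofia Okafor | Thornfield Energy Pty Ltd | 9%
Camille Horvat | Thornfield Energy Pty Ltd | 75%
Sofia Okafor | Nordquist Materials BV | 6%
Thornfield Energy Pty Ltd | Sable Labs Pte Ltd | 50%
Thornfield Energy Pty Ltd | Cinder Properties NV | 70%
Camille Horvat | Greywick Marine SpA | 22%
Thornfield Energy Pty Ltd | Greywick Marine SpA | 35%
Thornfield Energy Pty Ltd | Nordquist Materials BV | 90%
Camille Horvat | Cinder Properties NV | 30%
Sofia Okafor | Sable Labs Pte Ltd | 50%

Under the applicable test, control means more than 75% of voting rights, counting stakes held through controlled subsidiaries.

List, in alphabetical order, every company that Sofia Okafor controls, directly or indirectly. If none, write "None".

None

Sofia's largest direct stake is 50% in Sable, which does not meet the threshold.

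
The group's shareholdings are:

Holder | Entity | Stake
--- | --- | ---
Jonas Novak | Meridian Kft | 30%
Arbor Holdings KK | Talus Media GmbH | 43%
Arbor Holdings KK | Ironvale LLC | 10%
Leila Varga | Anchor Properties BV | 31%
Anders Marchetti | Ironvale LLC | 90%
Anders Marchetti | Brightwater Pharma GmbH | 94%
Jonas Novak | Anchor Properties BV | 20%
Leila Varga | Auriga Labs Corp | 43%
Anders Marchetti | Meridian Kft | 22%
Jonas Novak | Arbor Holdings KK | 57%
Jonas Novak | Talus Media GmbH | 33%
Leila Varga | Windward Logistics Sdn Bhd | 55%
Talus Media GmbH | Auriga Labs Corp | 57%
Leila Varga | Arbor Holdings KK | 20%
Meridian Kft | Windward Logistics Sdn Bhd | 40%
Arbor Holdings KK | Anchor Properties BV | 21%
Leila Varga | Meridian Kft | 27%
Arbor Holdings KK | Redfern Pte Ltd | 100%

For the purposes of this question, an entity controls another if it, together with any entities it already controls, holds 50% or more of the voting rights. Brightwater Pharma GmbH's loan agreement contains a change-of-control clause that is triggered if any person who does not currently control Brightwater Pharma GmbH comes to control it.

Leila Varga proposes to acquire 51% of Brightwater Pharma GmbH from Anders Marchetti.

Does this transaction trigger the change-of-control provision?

Yes

The purchase adds only to Leila's holdings (Anders's stake shrinks), so Leila is the only person who could newly come to control Brightwater.
Leila holds 55% of Windward, so Leila controls Windward.
Neither Leila nor any entity Leila controls holds any voting interest in Brightwater.
So before the transaction, Leila does not control Brightwater.
After the purchase, Leila holds 51% of Brightwater directly, and Anders's stake falls to 43%.
Leila holds 51% of Brightwater, so Leila controls Brightwater.
Leila did not control Brightwater before and does after, so the clause is triggered.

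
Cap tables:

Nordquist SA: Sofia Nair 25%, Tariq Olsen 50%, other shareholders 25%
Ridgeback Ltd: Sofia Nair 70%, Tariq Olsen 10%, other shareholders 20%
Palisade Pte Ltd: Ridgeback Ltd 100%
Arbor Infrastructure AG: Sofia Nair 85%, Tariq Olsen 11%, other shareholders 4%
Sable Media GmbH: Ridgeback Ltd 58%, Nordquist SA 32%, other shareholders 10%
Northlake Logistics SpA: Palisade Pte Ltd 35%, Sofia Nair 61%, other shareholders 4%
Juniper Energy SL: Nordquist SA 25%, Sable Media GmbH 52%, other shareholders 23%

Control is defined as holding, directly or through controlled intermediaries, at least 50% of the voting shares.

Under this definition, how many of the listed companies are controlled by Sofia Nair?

Sofia holds 70% of Ridgeback, so Sofia controls Ridgeback.
Ridgeback holds 100% of Palisade, so Sofia controls Palisade.
Sofia holds 85% of Arbor, so Sofia controls Arbor.
Ridgeback holds 58% of Sable, so Sofia controls Sable.
Palisade and Sofia together hold 35% + 61% = 96% of Northlake, so Sofia controls Northlake.
Sable holds 52% of Juniper, so Sofia controls Juniper.
No other company's threshold is met.
Sofia controls 6 companies.

6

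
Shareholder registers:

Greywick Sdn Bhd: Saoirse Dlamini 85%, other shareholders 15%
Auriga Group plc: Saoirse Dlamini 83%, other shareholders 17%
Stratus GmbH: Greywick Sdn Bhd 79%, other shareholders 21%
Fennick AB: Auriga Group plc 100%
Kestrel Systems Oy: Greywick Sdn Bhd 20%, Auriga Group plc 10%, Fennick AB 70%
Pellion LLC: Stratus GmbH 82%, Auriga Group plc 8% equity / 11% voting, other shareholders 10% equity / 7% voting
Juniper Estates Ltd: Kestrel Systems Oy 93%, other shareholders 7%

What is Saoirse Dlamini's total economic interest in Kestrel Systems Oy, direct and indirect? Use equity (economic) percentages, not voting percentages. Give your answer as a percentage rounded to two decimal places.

83.40%

Saoirse reaches Kestrel along 3 paths.
Via Greywick: 85% × 20% = 17%.
Via Auriga: 83% × 10% = 8.3%.
Via Auriga → Fennick: 83% × 100% × 70% = 58.1%.
Total: 17% + 8.3% + 58.1% = 83.4%.
Rounded: 83.40%.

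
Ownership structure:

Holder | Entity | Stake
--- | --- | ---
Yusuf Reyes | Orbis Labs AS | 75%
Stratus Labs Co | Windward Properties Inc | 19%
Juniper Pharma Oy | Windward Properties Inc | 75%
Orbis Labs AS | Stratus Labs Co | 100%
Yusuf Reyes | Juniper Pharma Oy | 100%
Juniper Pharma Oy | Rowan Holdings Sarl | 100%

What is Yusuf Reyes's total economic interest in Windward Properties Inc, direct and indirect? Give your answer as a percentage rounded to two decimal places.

89.25%

Yusuf reaches Windward along 2 paths.
Via Juniper: 100% × 75% = 75%.
Via Orbis → Stratus: 75% × 100% × 19% = 14.25%.
Total: 75% + 14.25% = 89.25%.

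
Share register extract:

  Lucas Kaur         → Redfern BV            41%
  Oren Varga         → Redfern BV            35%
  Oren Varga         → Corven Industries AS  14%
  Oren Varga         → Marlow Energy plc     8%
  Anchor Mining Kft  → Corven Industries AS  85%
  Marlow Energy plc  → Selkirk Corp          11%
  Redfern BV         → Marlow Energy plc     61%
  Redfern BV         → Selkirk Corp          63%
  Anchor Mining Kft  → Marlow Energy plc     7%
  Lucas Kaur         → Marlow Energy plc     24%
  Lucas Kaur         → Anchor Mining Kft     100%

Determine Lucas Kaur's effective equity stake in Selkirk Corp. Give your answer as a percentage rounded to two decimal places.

31.99%

Lucas reaches Selkirk along 4 paths.
Via Marlow: 24% × 11% = 2.64%.
Via Redfern → Marlow: 41% × 61% × 11% = 2.7511%.
Via Anchor → Marlow: 100% × 7% × 11% = 0.77%.
Via Redfern: 41% × 63% = 25.83%.
Total: 2.64% + 2.7511% + 0.77% + 25.83% = 31.9911%.
Rounded: 31.99%.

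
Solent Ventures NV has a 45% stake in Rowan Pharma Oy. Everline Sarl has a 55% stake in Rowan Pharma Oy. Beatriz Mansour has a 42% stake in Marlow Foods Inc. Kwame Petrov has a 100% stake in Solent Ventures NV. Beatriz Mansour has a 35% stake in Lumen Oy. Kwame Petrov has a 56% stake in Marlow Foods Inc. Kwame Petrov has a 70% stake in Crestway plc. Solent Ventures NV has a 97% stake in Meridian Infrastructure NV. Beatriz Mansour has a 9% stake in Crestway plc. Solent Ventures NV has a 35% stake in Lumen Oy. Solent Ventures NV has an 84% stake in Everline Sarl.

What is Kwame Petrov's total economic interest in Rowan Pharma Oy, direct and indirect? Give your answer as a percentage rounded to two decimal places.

Kwame reaches Rowan along 2 paths.
Via Solent → Everline: 100% × 84% × 55% = 46.2%.
Via Solent: 100% × 45% = 45%.
Total: 46.2% + 45% = 91.2%.
Rounded: 91.20%.

91.20%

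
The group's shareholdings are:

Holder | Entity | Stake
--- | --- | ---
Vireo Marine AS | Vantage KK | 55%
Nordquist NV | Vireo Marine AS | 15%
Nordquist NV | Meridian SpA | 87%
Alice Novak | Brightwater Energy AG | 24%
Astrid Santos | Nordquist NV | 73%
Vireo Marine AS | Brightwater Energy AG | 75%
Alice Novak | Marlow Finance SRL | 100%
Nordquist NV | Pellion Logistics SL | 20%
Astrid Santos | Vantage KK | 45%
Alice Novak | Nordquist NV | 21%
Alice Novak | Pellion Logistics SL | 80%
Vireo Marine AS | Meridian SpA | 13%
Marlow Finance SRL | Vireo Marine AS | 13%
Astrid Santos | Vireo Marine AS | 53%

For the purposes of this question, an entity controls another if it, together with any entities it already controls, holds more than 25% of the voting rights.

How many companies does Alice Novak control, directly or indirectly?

2

Alice holds 100% of Marlow, so Alice controls Marlow.
Alice holds 80% of Pellion, so Alice controls Pellion.
No other company's threshold is met.
Alice controls 2 companies.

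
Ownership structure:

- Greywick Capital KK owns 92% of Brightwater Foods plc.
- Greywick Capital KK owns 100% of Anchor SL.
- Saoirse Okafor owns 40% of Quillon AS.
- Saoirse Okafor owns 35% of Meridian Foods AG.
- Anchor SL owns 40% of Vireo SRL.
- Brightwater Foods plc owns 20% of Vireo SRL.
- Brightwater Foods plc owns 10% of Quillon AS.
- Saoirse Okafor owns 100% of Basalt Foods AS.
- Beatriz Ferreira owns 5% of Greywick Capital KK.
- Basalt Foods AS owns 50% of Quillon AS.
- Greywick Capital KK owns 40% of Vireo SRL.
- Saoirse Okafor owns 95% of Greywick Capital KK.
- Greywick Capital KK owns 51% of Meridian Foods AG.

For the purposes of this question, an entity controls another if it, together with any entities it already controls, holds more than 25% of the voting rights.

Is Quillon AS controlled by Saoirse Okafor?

Yes

Saoirse holds 95% of Greywick, so Saoirse controls Greywick.
Greywick holds 92% of Brightwater, so Saoirse controls Brightwater.
Saoirse holds 100% of Basalt, so Saoirse controls Basalt.
Basalt and Brightwater and Saoirse together hold 50% + 10% + 40% = 100% of Quillon, so Saoirse controls Quillon.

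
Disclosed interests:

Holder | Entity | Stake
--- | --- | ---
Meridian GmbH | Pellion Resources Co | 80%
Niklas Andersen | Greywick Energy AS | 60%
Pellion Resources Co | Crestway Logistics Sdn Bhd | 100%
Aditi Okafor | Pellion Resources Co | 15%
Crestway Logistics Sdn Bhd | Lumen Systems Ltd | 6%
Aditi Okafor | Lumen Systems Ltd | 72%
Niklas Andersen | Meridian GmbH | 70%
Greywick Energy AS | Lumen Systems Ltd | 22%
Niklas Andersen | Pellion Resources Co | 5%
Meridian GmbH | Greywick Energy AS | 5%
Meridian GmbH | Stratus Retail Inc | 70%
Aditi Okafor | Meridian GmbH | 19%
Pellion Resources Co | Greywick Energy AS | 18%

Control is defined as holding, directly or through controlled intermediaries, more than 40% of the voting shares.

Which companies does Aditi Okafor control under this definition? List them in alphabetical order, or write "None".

Lumen Systems Ltd

Aditi holds 72% of Lumen, so Aditi controls Lumen.
No other company's threshold is met.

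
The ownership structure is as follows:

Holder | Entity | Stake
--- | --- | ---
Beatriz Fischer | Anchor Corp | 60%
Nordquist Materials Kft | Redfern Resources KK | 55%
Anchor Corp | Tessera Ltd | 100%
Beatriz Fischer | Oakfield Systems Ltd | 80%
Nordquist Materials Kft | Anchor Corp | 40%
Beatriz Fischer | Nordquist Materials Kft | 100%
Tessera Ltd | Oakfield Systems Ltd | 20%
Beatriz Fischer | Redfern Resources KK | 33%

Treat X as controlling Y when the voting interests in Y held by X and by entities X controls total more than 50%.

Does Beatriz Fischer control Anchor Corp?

Yes

Beatriz holds 100% of Nordquist, so Beatriz controls Nordquist.
Beatriz and Nordquist together hold 60% + 40% = 100% of Anchor, so Beatriz controls Anchor.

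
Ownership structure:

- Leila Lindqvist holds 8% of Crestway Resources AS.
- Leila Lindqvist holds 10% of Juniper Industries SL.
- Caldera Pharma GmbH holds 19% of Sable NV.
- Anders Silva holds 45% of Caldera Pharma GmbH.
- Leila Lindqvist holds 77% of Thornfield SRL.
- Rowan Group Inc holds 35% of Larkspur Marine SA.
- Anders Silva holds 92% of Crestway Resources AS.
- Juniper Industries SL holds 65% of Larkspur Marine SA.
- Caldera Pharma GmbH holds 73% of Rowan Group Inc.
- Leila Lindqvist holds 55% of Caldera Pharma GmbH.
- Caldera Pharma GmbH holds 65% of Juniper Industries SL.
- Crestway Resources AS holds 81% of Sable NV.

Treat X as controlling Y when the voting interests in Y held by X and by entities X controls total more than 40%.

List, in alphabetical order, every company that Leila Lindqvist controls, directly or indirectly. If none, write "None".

Caldera Pharma GmbH, Juniper Industries SL, Larkspur Marine SA, Rowan Group Inc, Thornfield SRL

Leila holds 55% of Caldera, so Leila controls Caldera.
Caldera holds 73% of Rowan, so Leila controls Rowan.
Caldera and Leila together hold 65% + 10% = 75% of Juniper, so Leila controls Juniper.
Juniper and Rowan together hold 65% + 35% = 100% of Larkspur, so Leila controls Larkspur.
Leila holds 77% of Thornfield, so Leila controls Thornfield.
No other company's threshold is met.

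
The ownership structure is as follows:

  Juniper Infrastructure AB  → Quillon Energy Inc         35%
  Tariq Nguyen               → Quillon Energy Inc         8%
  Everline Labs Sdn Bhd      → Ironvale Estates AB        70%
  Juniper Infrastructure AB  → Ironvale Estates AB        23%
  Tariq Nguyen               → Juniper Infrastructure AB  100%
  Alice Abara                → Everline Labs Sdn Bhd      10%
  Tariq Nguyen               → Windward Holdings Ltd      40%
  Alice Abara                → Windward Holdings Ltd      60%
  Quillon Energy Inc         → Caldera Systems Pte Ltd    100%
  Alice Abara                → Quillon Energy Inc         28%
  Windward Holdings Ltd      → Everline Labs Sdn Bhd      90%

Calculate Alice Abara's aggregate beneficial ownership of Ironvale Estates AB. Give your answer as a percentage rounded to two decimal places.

44.80%

Alice reaches Ironvale along 2 paths.
Via Everline: 10% × 70% = 7%.
Via Windward → Everline: 60% × 90% × 70% = 37.8%.
Total: 7% + 37.8% = 44.8%.
Rounded: 44.80%.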